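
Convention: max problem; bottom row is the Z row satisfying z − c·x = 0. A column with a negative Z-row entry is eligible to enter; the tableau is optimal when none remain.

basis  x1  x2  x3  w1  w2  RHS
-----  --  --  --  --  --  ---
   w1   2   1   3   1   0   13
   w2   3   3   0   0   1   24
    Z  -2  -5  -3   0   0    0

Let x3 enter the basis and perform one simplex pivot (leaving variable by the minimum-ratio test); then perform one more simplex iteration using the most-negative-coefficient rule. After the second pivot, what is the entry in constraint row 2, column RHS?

Ratio test on column x3 — row 1: 13/3 = 13/3; row 2: entry 0 ≤ 0. Minimum is 13/3 at row 1 (w1 leaves); pivot element 3.
Divide row 1 by 3; eliminate column x3 from the other rows.
Second iteration: most negative Z-row entry is -4 in column x2, so x2 enters.
Ratio test on column x2 — row 1: (13/3)/(1/3) = 13; row 2: 24/3 = 8. Minimum is 8 at row 2 (w2 leaves); pivot element 3.
Divide row 2 by 3; eliminate column x2 from the other rows.
After both pivots, the entry at constraint row 2, column RHS is 8.

8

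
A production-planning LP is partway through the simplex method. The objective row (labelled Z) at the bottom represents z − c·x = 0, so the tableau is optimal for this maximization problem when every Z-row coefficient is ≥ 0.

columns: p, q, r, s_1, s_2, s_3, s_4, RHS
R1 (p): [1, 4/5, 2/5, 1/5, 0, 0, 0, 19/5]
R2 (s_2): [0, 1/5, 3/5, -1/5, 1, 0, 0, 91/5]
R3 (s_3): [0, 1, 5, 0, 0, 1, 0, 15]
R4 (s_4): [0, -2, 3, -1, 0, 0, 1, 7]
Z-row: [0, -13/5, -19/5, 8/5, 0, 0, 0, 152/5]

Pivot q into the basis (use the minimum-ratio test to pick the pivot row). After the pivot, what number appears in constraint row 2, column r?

Ratio test on column q — row 1: (19/5)/(4/5) = 19/4; row 2: (91/5)/(1/5) = 91; row 3: 15/1 = 15; row 4: entry -2 ≤ 0. Minimum is 19/4 at row 1 (p leaves); pivot element 4/5.
Divide row 1 by 4/5; eliminate column q from the other rows.
Row 2 update in column r: 3/5 − (1/5)·(1/2) = 1/2.

1/2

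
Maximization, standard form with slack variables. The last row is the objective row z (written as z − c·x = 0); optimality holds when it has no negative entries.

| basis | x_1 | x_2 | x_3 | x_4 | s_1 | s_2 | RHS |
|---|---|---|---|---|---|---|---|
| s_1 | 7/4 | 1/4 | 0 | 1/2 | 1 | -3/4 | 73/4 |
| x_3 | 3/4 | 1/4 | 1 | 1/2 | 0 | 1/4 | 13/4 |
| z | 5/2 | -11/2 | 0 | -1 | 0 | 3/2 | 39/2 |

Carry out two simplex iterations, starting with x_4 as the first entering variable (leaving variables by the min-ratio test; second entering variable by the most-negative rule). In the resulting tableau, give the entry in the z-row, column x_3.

Ratio test on column x_4 — row 1: (73/4)/(1/2) = 73/2; row 2: (13/4)/(1/2) = 13/2. Minimum is 13/2 at row 2 (x_3 leaves); pivot element 1/2.
Divide row 2 by 1/2; eliminate column x_4 from the other rows.
Second iteration: most negative z-row entry is -5 in column x_2, so x_2 enters.
Ratio test on column x_2 — row 1: entry 0 ≤ 0; row 2: (13/2)/(1/2) = 13. Minimum is 13 at row 2 (x_4 leaves); pivot element 1/2.
Divide row 2 by 1/2; eliminate column x_2 from the other rows.
After both pivots, the entry at the z-row, column x_3 is 22.

22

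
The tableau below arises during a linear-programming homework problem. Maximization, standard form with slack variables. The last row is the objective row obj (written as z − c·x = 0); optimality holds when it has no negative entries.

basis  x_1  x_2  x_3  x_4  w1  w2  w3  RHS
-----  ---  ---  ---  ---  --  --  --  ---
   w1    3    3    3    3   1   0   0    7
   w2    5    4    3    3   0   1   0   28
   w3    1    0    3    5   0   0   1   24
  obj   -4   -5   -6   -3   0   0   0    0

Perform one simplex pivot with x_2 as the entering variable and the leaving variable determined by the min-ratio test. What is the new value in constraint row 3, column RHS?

Ratio test on column x_2 — row 1: 7/3 = 7/3; row 2: 28/4 = 7; row 3: entry 0 ≤ 0. Minimum is 7/3 at row 1 (w1 leaves); pivot element 3.
Divide row 1 by 3; eliminate column x_2 from the other rows.
Row 3 update in column RHS: 24 − 0·(7/3) = 24.

24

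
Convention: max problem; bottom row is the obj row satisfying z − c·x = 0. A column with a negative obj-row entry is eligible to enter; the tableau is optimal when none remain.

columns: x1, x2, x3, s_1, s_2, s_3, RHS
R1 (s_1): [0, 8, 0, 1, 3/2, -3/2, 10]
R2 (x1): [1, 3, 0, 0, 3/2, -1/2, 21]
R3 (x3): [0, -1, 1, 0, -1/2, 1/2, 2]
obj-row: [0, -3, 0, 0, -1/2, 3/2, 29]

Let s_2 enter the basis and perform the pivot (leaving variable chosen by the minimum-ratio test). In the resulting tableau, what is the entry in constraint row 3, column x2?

5/3

Ratio test on column s_2 — row 1: 10/(3/2) = 20/3; row 2: 21/(3/2) = 14; row 3: entry -1/2 ≤ 0. Minimum is 20/3 at row 1 (s_1 leaves); pivot element 3/2.
Divide row 1 by 3/2; eliminate column s_2 from the other rows.
Row 3 update in column x2: -1 − (-1/2)·(16/3) = 5/3.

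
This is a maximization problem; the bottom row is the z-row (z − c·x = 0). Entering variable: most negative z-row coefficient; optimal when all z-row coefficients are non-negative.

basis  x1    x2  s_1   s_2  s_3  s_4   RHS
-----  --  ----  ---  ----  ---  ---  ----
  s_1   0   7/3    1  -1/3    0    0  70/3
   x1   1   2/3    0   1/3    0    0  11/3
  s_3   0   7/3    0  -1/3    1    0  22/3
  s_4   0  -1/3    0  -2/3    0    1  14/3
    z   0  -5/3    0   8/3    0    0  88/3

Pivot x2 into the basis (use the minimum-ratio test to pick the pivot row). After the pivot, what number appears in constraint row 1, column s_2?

Ratio test on column x2 — row 1: (70/3)/(7/3) = 10; row 2: (11/3)/(2/3) = 11/2; row 3: (22/3)/(7/3) = 22/7; row 4: entry -1/3 ≤ 0. Minimum is 22/7 at row 3 (s_3 leaves); pivot element 7/3.
Divide row 3 by 7/3; eliminate column x2 from the other rows.
Row 1 update in column s_2: -1/3 − (7/3)·(-1/7) = 0.

0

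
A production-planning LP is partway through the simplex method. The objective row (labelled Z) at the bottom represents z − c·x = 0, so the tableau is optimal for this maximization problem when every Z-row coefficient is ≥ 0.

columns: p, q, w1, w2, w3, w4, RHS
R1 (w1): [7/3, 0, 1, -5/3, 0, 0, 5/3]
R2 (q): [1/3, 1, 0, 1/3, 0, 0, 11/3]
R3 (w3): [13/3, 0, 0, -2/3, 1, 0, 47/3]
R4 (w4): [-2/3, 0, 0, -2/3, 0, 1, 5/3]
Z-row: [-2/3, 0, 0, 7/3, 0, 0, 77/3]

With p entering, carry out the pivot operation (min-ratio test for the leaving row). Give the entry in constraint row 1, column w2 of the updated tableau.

Ratio test on column p — row 1: (5/3)/(7/3) = 5/7; row 2: (11/3)/(1/3) = 11; row 3: (47/3)/(13/3) = 47/13; row 4: entry -2/3 ≤ 0. Minimum is 5/7 at row 1 (w1 leaves); pivot element 7/3.
Divide row 1 by 7/3; eliminate column p from the other rows.
In the new row 1, the w2 entry is the old entry divided by the pivot: (-5/3)/(7/3) = -5/7.

-5/7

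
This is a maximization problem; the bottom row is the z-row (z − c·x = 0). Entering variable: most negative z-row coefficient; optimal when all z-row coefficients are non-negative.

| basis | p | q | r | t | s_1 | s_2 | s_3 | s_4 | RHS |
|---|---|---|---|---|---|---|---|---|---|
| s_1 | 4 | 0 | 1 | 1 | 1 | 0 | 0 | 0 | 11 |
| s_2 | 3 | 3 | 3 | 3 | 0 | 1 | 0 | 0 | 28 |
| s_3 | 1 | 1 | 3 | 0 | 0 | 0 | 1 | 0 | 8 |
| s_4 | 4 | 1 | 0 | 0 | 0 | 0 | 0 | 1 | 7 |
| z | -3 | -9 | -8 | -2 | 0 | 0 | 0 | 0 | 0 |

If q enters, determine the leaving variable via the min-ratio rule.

Column q entries and ratios — s_1: 0 ≤ 0, skip; s_2: 28/3 = 28/3; s_3: 8/1 = 8; s_4: 7/1 = 7.
Smallest ratio is 7 in the row of s_4, so s_4 leaves.

s_4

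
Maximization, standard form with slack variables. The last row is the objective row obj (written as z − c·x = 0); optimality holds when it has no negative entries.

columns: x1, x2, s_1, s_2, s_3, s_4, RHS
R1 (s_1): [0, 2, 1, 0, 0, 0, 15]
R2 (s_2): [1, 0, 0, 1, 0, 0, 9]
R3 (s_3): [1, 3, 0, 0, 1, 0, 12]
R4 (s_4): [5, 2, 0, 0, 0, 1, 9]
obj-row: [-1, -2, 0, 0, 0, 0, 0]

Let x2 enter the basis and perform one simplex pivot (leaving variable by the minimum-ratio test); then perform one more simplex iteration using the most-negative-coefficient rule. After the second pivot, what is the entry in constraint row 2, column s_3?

Ratio test on column x2 — row 1: 15/2 = 15/2; row 2: entry 0 ≤ 0; row 3: 12/3 = 4; row 4: 9/2 = 9/2. Minimum is 4 at row 3 (s_3 leaves); pivot element 3.
Divide row 3 by 3; eliminate column x2 from the other rows.
Second iteration: most negative obj-row entry is -1/3 in column x1, so x1 enters.
Ratio test on column x1 — row 1: entry -2/3 ≤ 0; row 2: 9/1 = 9; row 3: 4/(1/3) = 12; row 4: 1/(13/3) = 3/13. Minimum is 3/13 at row 4 (s_4 leaves); pivot element 13/3.
Divide row 4 by 13/3; eliminate column x1 from the other rows.
After both pivots, the entry at constraint row 2, column s_3 is 2/13.

2/13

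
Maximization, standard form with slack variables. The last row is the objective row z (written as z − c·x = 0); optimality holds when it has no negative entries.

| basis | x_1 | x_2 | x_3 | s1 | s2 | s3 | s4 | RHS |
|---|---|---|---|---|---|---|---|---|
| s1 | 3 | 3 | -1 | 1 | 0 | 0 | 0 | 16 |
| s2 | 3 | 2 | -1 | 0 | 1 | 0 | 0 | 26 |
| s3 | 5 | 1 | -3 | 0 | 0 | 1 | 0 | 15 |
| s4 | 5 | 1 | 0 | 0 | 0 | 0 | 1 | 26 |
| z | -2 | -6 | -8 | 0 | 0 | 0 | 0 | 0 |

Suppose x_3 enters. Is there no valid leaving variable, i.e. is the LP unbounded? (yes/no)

yes

Every constraint-row entry in column x_3 is ≤ 0, so increasing x_3 is unbounded.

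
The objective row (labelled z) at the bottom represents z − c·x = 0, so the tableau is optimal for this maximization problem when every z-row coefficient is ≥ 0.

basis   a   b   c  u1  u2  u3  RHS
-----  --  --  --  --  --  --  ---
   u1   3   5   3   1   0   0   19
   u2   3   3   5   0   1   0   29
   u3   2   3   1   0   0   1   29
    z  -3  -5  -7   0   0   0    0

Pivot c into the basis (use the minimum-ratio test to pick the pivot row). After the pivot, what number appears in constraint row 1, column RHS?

Ratio test on column c — row 1: 19/3 = 19/3; row 2: 29/5 = 29/5; row 3: 29/1 = 29. Minimum is 29/5 at row 2 (u2 leaves); pivot element 5.
Divide row 2 by 5; eliminate column c from the other rows.
Row 1 update in column RHS: 19 − 3·(29/5) = 8/5.

8/5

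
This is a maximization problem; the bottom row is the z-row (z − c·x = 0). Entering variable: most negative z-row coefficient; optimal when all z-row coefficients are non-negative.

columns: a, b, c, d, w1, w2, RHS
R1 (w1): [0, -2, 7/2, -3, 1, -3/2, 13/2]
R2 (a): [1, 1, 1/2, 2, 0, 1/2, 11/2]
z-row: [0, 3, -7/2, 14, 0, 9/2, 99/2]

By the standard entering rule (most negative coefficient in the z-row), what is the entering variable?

c

Negative z-row entries: c: -7/2.
The most negative is -7/2 in column c, so c enters.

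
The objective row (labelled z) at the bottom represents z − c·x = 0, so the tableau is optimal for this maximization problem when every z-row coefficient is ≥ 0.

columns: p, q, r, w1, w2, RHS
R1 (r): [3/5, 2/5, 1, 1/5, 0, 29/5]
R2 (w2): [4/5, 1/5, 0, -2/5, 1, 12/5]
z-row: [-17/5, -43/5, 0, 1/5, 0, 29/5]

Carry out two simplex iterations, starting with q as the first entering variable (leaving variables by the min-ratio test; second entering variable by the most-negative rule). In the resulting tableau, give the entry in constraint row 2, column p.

Ratio test on column q — row 1: (29/5)/(2/5) = 29/2; row 2: (12/5)/(1/5) = 12. Minimum is 12 at row 2 (w2 leaves); pivot element 1/5.
Divide row 2 by 1/5; eliminate column q from the other rows.
Second iteration: most negative z-row entry is -17 in column w1, so w1 enters.
Ratio test on column w1 — row 1: 1/1 = 1; row 2: entry -2 ≤ 0. Minimum is 1 at row 1 (r leaves); pivot element 1.
Divide row 1 by 1; eliminate column w1 from the other rows.
After both pivots, the entry at constraint row 2, column p is 2.

2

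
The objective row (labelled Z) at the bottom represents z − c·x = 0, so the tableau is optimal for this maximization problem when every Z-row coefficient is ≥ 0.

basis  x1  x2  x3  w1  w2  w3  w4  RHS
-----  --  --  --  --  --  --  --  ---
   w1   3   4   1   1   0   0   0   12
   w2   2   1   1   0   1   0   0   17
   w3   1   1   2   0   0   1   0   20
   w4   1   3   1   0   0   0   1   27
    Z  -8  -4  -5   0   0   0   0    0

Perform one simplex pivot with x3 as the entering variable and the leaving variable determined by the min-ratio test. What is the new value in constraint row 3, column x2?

1/2

Ratio test on column x3 — row 1: 12/1 = 12; row 2: 17/1 = 17; row 3: 20/2 = 10; row 4: 27/1 = 27. Minimum is 10 at row 3 (w3 leaves); pivot element 2.
Divide row 3 by 2; eliminate column x3 from the other rows.
In the new row 3, the x2 entry is the old entry divided by the pivot: 1/2 = 1/2.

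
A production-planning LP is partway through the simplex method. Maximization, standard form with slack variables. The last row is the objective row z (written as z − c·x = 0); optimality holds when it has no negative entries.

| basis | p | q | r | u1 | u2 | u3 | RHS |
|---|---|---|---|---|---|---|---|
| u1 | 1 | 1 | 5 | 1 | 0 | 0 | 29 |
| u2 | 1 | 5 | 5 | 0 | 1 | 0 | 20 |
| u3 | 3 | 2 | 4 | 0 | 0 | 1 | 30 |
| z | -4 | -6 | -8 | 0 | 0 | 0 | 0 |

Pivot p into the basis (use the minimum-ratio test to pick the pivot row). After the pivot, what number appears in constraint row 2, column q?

Ratio test on column p — row 1: 29/1 = 29; row 2: 20/1 = 20; row 3: 30/3 = 10. Minimum is 10 at row 3 (u3 leaves); pivot element 3.
Divide row 3 by 3; eliminate column p from the other rows.
Row 2 update in column q: 5 − 1·(2/3) = 13/3.

13/3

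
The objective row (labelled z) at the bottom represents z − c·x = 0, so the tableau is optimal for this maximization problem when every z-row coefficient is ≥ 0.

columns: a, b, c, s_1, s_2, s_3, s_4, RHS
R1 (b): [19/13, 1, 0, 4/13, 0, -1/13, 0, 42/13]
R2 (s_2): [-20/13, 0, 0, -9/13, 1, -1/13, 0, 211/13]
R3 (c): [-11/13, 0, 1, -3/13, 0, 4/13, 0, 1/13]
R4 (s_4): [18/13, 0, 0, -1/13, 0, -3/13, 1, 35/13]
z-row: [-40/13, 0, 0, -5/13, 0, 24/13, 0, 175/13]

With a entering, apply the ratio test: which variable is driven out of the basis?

Column a entries and ratios — b: (42/13)/(19/13) = 42/19; s_2: -20/13 ≤ 0, skip; c: -11/13 ≤ 0, skip; s_4: (35/13)/(18/13) = 35/18.
Smallest ratio is 35/18 in the row of s_4, so s_4 leaves.

s_4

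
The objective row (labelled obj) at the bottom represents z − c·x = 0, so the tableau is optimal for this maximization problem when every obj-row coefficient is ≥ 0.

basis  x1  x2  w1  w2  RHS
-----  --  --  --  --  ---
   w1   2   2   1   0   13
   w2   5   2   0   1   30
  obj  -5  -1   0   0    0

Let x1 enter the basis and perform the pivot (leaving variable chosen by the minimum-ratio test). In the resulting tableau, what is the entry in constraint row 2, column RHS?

Ratio test on column x1 — row 1: 13/2 = 13/2; row 2: 30/5 = 6. Minimum is 6 at row 2 (w2 leaves); pivot element 5.
Divide row 2 by 5; eliminate column x1 from the other rows.
In the new row 2, the RHS entry is the old entry divided by the pivot: 30/5 = 6.

6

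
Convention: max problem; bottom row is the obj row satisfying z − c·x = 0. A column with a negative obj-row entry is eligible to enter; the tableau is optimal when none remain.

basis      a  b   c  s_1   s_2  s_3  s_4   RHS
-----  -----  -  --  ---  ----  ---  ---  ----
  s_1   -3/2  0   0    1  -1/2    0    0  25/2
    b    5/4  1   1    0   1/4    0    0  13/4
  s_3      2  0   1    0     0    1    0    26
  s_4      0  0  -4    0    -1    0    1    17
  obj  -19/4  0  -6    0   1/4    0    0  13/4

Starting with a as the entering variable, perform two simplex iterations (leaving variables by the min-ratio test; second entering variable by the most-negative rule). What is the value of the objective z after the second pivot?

Ratio test on column a — row 1: entry -3/2 ≤ 0; row 2: (13/4)/(5/4) = 13/5; row 3: 26/2 = 13; row 4: entry 0 ≤ 0. Minimum is 13/5 at row 2 (b leaves); pivot element 5/4.
Pivot on row 2; the obj-row RHS becomes 13/4 − (-19/4)·(13/5) = 78/5.
Next entering variable (most negative obj-row entry -11/5): c.
Ratio test on column c — row 1: (82/5)/(6/5) = 41/3; row 2: (13/5)/(4/5) = 13/4; row 3: entry -3/5 ≤ 0; row 4: entry -4 ≤ 0. Minimum is 13/4 at row 2 (a leaves); pivot element 4/5.
After the second pivot the obj-row RHS is 78/5 − (-11/5)·(13/4) = 91/4.

91/4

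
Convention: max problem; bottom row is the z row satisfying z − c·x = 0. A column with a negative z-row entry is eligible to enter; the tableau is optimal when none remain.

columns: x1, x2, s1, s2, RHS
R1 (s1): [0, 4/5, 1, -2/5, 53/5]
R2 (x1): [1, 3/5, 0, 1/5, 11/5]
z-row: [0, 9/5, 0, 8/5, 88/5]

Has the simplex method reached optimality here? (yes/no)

yes

Every z-row coefficient is ≥ 0, so the tableau is optimal.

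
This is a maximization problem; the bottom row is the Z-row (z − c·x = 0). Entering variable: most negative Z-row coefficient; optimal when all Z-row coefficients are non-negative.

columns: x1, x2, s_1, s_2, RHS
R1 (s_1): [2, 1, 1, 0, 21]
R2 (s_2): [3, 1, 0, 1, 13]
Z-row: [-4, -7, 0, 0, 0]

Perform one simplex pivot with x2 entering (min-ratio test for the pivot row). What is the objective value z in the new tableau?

Ratio test on column x2 — row 1: 21/1 = 21; row 2: 13/1 = 13. Minimum is 13 at row 2 (s_2 leaves); pivot element 1.
Pivot on row 2; the Z-row RHS becomes 0 − (-7)·13 = 91.

91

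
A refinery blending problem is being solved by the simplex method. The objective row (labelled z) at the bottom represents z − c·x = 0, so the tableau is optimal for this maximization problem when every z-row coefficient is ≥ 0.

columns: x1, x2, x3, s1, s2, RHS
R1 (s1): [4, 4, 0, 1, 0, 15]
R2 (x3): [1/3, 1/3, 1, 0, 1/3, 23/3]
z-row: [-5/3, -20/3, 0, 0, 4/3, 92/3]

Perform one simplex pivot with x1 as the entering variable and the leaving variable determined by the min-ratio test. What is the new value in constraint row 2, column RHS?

Ratio test on column x1 — row 1: 15/4 = 15/4; row 2: (23/3)/(1/3) = 23. Minimum is 15/4 at row 1 (s1 leaves); pivot element 4.
Divide row 1 by 4; eliminate column x1 from the other rows.
Row 2 update in column RHS: 23/3 − (1/3)·(15/4) = 77/12.

77/12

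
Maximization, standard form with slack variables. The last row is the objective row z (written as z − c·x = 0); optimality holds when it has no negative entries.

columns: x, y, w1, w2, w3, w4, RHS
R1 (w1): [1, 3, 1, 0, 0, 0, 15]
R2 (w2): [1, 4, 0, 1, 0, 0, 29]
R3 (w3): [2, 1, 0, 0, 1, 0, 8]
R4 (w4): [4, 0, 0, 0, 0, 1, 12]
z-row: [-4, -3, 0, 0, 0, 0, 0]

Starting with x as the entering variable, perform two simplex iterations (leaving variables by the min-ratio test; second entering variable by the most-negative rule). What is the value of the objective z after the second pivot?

Ratio test on column x — row 1: 15/1 = 15; row 2: 29/1 = 29; row 3: 8/2 = 4; row 4: 12/4 = 3. Minimum is 3 at row 4 (w4 leaves); pivot element 4.
Pivot on row 4; the z-row RHS becomes 0 − (-4)·3 = 12.
Next entering variable (most negative z-row entry -3): y.
Ratio test on column y — row 1: 12/3 = 4; row 2: 26/4 = 13/2; row 3: 2/1 = 2; row 4: entry 0 ≤ 0. Minimum is 2 at row 3 (w3 leaves); pivot element 1.
After the second pivot the z-row RHS is 12 − (-3)·2 = 18.

18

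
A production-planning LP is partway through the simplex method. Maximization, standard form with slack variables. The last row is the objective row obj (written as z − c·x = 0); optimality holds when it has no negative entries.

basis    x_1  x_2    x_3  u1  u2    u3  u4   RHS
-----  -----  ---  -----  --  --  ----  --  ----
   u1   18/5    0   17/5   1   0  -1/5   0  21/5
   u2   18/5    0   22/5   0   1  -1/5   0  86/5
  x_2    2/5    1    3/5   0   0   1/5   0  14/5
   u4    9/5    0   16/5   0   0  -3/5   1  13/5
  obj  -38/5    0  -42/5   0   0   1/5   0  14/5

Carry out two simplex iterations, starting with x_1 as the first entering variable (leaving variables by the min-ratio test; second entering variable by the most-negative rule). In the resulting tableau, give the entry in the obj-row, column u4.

Ratio test on column x_1 — row 1: (21/5)/(18/5) = 7/6; row 2: (86/5)/(18/5) = 43/9; row 3: (14/5)/(2/5) = 7; row 4: (13/5)/(9/5) = 13/9. Minimum is 7/6 at row 1 (u1 leaves); pivot element 18/5.
Divide row 1 by 18/5; eliminate column x_1 from the other rows.
Second iteration: most negative obj-row entry is -11/9 in column x_3, so x_3 enters.
Ratio test on column x_3 — row 1: (7/6)/(17/18) = 21/17; row 2: 13/1 = 13; row 3: (7/3)/(2/9) = 21/2; row 4: (1/2)/(3/2) = 1/3. Minimum is 1/3 at row 4 (u4 leaves); pivot element 3/2.
Divide row 4 by 3/2; eliminate column x_3 from the other rows.
After both pivots, the entry at the obj-row, column u4 is 22/27.

22/27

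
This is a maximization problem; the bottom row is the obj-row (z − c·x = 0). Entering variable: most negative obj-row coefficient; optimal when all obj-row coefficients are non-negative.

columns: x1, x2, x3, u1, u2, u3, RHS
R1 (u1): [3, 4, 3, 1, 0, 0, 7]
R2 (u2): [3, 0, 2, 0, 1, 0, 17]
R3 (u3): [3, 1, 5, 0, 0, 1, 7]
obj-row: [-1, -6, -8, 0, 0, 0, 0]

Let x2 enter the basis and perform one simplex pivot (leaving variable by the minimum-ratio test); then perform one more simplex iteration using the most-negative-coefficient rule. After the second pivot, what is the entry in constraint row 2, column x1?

33/17

Ratio test on column x2 — row 1: 7/4 = 7/4; row 2: entry 0 ≤ 0; row 3: 7/1 = 7. Minimum is 7/4 at row 1 (u1 leaves); pivot element 4.
Divide row 1 by 4; eliminate column x2 from the other rows.
Second iteration: most negative obj-row entry is -7/2 in column x3, so x3 enters.
Ratio test on column x3 — row 1: (7/4)/(3/4) = 7/3; row 2: 17/2 = 17/2; row 3: (21/4)/(17/4) = 21/17. Minimum is 21/17 at row 3 (u3 leaves); pivot element 17/4.
Divide row 3 by 17/4; eliminate column x3 from the other rows.
After both pivots, the entry at constraint row 2, column x1 is 33/17.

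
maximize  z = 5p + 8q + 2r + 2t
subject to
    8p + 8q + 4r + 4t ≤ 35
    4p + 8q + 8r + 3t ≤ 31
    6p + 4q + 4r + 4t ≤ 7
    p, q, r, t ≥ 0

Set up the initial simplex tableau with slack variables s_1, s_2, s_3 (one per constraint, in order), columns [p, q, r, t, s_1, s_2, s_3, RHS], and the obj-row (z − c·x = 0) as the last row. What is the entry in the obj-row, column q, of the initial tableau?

-8

The obj-row carries the negated objective coefficients: the q entry is -8.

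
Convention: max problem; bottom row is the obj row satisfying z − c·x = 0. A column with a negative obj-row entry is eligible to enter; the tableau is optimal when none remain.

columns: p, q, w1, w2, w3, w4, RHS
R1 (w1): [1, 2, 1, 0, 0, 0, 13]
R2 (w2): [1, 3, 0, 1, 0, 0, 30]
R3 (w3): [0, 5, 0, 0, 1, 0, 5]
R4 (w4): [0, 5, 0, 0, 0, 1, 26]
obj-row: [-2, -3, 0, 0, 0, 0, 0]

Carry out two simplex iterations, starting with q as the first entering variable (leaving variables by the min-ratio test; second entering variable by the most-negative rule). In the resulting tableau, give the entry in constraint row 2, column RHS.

16

Ratio test on column q — row 1: 13/2 = 13/2; row 2: 30/3 = 10; row 3: 5/5 = 1; row 4: 26/5 = 26/5. Minimum is 1 at row 3 (w3 leaves); pivot element 5.
Divide row 3 by 5; eliminate column q from the other rows.
Second iteration: most negative obj-row entry is -2 in column p, so p enters.
Ratio test on column p — row 1: 11/1 = 11; row 2: 27/1 = 27; row 3: entry 0 ≤ 0; row 4: entry 0 ≤ 0. Minimum is 11 at row 1 (w1 leaves); pivot element 1.
Divide row 1 by 1; eliminate column p from the other rows.
After both pivots, the entry at constraint row 2, column RHS is 16.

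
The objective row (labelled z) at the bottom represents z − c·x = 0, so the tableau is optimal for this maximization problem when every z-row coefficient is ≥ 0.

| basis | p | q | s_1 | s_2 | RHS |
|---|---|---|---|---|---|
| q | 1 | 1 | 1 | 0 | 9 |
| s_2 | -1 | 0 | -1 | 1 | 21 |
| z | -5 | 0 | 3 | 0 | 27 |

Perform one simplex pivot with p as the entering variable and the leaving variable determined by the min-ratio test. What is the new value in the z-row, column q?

Ratio test on column p — row 1: 9/1 = 9; row 2: entry -1 ≤ 0. Minimum is 9 at row 1 (q leaves); pivot element 1.
Divide row 1 by 1; eliminate column p from the other rows.
z-row update in column q: 0 − (-5)·1 = 5.

5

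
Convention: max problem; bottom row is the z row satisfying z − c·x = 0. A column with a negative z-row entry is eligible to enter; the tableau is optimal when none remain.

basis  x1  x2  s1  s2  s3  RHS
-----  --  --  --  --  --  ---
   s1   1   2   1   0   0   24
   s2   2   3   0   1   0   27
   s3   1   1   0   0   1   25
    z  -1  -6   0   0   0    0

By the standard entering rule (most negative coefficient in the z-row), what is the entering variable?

Negative z-row entries: x1: -1, x2: -6.
The most negative is -6 in column x2, so x2 enters.

x2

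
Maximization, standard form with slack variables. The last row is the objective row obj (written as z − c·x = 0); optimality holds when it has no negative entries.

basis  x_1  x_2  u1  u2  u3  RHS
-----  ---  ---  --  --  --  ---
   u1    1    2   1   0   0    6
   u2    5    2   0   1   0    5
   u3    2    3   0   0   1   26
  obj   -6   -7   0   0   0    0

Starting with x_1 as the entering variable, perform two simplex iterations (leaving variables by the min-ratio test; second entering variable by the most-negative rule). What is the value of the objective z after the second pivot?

Ratio test on column x_1 — row 1: 6/1 = 6; row 2: 5/5 = 1; row 3: 26/2 = 13. Minimum is 1 at row 2 (u2 leaves); pivot element 5.
Pivot on row 2; the obj-row RHS becomes 0 − (-6)·1 = 6.
Next entering variable (most negative obj-row entry -23/5): x_2.
Ratio test on column x_2 — row 1: 5/(8/5) = 25/8; row 2: 1/(2/5) = 5/2; row 3: 24/(11/5) = 120/11. Minimum is 5/2 at row 2 (x_1 leaves); pivot element 2/5.
After the second pivot the obj-row RHS is 6 − (-23/5)·(5/2) = 35/2.

35/2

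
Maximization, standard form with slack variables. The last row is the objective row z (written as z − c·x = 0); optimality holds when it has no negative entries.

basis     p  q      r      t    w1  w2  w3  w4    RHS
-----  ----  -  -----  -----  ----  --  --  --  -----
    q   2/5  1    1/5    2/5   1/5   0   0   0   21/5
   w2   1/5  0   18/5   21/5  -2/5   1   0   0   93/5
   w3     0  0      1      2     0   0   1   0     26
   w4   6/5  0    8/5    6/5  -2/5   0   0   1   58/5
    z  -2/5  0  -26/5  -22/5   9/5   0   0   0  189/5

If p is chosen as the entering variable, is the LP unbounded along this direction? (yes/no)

Column p has positive entries in row(s) 1, 2, 4, so the ratio test bounds it — not unbounded.

no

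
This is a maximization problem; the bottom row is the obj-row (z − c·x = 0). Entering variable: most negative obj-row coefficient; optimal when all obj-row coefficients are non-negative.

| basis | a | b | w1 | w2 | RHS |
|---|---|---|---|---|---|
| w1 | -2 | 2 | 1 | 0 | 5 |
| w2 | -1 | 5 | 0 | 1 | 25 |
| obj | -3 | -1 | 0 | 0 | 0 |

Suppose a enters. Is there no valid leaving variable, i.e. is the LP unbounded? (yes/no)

yes

Every constraint-row entry in column a is ≤ 0, so increasing a is unbounded.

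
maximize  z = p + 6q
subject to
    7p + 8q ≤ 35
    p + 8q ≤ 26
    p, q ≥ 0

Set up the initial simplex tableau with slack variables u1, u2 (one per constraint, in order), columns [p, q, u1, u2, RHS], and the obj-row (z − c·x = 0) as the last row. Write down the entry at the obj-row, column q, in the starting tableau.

-6

The obj-row carries the negated objective coefficients: the q entry is -6.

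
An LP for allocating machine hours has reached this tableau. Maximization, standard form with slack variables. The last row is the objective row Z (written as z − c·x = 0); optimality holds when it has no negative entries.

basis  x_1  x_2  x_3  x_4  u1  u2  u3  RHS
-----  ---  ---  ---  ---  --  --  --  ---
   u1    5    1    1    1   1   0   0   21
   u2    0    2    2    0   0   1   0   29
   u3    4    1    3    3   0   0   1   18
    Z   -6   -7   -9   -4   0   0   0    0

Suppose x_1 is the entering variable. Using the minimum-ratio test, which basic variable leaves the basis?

u1

Column x_1 entries and ratios — u1: 21/5 = 21/5; u2: 0 ≤ 0, skip; u3: 18/4 = 9/2.
Smallest ratio is 21/5 in the row of u1, so u1 leaves.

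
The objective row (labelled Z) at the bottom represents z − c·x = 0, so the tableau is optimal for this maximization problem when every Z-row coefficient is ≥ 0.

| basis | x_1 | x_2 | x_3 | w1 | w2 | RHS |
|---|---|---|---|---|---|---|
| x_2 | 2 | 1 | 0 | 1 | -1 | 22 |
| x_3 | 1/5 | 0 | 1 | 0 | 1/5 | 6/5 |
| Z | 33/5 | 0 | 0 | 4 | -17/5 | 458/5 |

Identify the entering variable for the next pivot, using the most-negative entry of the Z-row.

Negative Z-row entries: w2: -17/5.
The most negative is -17/5 in column w2, so w2 enters.

w2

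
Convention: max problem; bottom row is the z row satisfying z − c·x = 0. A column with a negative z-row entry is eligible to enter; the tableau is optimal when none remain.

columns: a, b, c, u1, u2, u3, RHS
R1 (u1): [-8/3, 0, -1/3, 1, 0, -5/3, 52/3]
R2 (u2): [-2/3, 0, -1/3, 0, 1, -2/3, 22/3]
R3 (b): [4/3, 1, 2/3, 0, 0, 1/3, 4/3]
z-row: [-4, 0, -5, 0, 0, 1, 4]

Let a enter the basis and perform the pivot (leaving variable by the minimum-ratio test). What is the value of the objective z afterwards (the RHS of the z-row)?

8

Ratio test on column a — row 1: entry -8/3 ≤ 0; row 2: entry -2/3 ≤ 0; row 3: (4/3)/(4/3) = 1. Minimum is 1 at row 3 (b leaves); pivot element 4/3.
Pivot on row 3; the z-row RHS becomes 4 − (-4)·1 = 8.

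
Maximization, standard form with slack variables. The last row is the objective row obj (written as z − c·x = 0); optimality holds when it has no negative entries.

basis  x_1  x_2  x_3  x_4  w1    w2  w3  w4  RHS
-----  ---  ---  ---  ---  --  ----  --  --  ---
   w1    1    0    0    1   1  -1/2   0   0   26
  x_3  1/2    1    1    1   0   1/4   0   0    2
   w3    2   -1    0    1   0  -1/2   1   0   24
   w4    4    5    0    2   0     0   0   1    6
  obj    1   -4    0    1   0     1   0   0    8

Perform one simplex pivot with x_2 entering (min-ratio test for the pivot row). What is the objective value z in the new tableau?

64/5

Ratio test on column x_2 — row 1: entry 0 ≤ 0; row 2: 2/1 = 2; row 3: entry -1 ≤ 0; row 4: 6/5 = 6/5. Minimum is 6/5 at row 4 (w4 leaves); pivot element 5.
Pivot on row 4; the obj-row RHS becomes 8 − (-4)·(6/5) = 64/5.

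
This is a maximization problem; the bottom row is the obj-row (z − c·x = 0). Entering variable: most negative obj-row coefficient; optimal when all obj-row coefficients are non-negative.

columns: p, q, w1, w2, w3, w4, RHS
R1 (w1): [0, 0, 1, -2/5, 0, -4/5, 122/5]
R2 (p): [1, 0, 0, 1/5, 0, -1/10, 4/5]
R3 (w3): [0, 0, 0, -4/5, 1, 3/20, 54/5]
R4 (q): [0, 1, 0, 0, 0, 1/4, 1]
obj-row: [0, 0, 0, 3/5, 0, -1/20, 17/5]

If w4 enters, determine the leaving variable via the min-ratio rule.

Column w4 entries and ratios — w1: -4/5 ≤ 0, skip; p: -1/10 ≤ 0, skip; w3: (54/5)/(3/20) = 72; q: 1/(1/4) = 4.
Smallest ratio is 4 in the row of q, so q leaves.

q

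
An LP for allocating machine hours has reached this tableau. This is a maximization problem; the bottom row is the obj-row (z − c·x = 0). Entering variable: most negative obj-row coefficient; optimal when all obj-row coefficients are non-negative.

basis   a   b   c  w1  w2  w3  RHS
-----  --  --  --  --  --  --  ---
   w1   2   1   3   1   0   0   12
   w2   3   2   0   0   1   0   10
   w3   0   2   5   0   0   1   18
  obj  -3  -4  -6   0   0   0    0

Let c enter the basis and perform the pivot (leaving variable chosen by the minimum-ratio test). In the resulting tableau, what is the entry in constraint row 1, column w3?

-3/5

Ratio test on column c — row 1: 12/3 = 4; row 2: entry 0 ≤ 0; row 3: 18/5 = 18/5. Minimum is 18/5 at row 3 (w3 leaves); pivot element 5.
Divide row 3 by 5; eliminate column c from the other rows.
Row 1 update in column w3: 0 − 3·(1/5) = -3/5.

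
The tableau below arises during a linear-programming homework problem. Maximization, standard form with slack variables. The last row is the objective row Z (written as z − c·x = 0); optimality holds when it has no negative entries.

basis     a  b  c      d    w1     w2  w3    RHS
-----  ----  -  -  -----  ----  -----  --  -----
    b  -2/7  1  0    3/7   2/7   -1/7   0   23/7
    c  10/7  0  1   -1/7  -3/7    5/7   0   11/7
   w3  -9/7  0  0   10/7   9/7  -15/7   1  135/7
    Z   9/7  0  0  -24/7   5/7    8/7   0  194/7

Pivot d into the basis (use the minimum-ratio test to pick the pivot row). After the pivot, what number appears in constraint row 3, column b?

-10/3

Ratio test on column d — row 1: (23/7)/(3/7) = 23/3; row 2: entry -1/7 ≤ 0; row 3: (135/7)/(10/7) = 27/2. Minimum is 23/3 at row 1 (b leaves); pivot element 3/7.
Divide row 1 by 3/7; eliminate column d from the other rows.
Row 3 update in column b: 0 − (10/7)·(7/3) = -10/3.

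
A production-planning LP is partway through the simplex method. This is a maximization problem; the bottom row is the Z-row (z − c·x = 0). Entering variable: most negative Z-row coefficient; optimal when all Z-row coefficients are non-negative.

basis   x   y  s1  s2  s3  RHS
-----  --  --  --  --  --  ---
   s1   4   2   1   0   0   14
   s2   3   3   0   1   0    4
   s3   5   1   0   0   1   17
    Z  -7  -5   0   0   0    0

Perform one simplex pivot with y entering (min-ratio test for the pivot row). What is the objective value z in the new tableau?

20/3

Ratio test on column y — row 1: 14/2 = 7; row 2: 4/3 = 4/3; row 3: 17/1 = 17. Minimum is 4/3 at row 2 (s2 leaves); pivot element 3.
Pivot on row 2; the Z-row RHS becomes 0 − (-5)·(4/3) = 20/3.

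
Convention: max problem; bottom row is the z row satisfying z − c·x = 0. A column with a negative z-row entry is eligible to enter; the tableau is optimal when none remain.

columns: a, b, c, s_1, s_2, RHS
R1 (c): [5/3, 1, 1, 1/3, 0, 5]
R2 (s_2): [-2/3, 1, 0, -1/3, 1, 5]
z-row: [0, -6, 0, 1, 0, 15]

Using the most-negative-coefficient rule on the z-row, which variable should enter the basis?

b

Negative z-row entries: b: -6.
The most negative is -6 in column b, so b enters.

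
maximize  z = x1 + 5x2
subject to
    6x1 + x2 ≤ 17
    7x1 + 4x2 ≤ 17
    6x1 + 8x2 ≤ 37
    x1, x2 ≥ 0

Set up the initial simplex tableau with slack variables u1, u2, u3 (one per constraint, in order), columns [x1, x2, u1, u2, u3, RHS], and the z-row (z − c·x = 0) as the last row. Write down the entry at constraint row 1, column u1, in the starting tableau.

Slack u1 belongs to constraint 1; its column is the unit vector e_1, so the entry in row 1 is 1.

1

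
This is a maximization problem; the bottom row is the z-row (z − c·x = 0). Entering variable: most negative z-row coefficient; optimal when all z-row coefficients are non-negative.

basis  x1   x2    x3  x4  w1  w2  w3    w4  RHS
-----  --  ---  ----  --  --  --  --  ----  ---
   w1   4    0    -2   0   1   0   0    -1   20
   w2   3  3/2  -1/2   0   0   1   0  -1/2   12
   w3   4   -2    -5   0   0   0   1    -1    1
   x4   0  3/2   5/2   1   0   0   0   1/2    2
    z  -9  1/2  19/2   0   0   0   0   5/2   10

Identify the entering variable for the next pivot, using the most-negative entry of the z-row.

x1

Negative z-row entries: x1: -9.
The most negative is -9 in column x1, so x1 enters.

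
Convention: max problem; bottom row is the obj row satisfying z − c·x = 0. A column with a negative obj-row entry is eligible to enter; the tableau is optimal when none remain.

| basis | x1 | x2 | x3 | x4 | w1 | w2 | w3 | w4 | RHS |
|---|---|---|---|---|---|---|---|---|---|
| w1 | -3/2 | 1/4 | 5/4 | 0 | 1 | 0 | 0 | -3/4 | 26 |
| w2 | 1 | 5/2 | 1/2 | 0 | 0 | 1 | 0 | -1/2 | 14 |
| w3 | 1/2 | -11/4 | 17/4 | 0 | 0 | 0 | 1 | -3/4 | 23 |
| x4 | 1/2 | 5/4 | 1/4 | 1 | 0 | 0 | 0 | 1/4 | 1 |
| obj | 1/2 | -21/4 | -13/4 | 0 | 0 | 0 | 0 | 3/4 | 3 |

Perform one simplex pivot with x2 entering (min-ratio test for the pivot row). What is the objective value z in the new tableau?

Ratio test on column x2 — row 1: 26/(1/4) = 104; row 2: 14/(5/2) = 28/5; row 3: entry -11/4 ≤ 0; row 4: 1/(5/4) = 4/5. Minimum is 4/5 at row 4 (x4 leaves); pivot element 5/4.
Pivot on row 4; the obj-row RHS becomes 3 − (-21/4)·(4/5) = 36/5.

36/5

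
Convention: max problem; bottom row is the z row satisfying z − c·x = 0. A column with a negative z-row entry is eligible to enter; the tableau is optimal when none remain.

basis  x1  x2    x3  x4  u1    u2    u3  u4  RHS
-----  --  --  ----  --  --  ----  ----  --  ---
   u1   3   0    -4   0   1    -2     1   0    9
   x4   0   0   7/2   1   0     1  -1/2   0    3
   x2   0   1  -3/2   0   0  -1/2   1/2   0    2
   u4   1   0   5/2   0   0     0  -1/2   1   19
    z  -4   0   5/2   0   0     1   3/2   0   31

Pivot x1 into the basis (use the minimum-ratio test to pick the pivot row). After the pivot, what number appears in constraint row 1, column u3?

Ratio test on column x1 — row 1: 9/3 = 3; row 2: entry 0 ≤ 0; row 3: entry 0 ≤ 0; row 4: 19/1 = 19. Minimum is 3 at row 1 (u1 leaves); pivot element 3.
Divide row 1 by 3; eliminate column x1 from the other rows.
In the new row 1, the u3 entry is the old entry divided by the pivot: 1/3 = 1/3.

1/3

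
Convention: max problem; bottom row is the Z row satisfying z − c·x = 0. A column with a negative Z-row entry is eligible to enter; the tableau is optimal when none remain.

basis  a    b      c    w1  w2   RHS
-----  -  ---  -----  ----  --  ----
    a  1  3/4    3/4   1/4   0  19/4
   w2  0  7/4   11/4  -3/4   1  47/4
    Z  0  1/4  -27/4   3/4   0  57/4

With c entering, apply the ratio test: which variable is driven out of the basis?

Column c entries and ratios — a: (19/4)/(3/4) = 19/3; w2: (47/4)/(11/4) = 47/11.
Smallest ratio is 47/11 in the row of w2, so w2 leaves.

w2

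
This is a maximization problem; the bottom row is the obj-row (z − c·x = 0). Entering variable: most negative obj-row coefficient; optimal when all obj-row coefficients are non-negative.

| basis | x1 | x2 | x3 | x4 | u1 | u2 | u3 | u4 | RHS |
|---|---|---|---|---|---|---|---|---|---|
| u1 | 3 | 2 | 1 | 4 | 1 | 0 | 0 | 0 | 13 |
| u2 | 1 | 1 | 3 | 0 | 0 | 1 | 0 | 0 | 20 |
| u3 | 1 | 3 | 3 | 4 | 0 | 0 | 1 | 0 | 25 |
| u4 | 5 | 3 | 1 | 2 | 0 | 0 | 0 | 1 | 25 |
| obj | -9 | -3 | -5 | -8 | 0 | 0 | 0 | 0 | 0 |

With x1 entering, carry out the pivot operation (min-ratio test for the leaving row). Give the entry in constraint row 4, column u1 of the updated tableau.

Ratio test on column x1 — row 1: 13/3 = 13/3; row 2: 20/1 = 20; row 3: 25/1 = 25; row 4: 25/5 = 5. Minimum is 13/3 at row 1 (u1 leaves); pivot element 3.
Divide row 1 by 3; eliminate column x1 from the other rows.
Row 4 update in column u1: 0 − 5·(1/3) = -5/3.

-5/3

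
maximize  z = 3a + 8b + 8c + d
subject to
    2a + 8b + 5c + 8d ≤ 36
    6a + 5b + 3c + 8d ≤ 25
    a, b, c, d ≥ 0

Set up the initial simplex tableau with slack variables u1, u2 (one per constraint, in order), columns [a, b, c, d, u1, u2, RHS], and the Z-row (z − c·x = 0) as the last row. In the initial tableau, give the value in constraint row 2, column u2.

1

Slack u2 belongs to constraint 2; its column is the unit vector e_2, so the entry in row 2 is 1.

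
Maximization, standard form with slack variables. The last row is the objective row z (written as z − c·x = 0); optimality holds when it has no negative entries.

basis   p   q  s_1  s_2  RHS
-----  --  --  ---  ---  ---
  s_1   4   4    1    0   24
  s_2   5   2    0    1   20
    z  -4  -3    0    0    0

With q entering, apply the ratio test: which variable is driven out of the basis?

s_1

Column q entries and ratios — s_1: 24/4 = 6; s_2: 20/2 = 10.
Smallest ratio is 6 in the row of s_1, so s_1 leaves.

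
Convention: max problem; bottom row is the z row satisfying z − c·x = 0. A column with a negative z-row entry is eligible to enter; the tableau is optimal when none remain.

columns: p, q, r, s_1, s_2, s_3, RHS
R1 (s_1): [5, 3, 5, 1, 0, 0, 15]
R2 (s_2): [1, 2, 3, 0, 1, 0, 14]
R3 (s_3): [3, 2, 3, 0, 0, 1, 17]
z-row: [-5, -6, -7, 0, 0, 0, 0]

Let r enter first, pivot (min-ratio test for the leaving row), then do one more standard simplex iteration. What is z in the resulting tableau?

Ratio test on column r — row 1: 15/5 = 3; row 2: 14/3 = 14/3; row 3: 17/3 = 17/3. Minimum is 3 at row 1 (s_1 leaves); pivot element 5.
Pivot on row 1; the z-row RHS becomes 0 − (-7)·3 = 21.
Next entering variable (most negative z-row entry -9/5): q.
Ratio test on column q — row 1: 3/(3/5) = 5; row 2: 5/(1/5) = 25; row 3: 8/(1/5) = 40. Minimum is 5 at row 1 (r leaves); pivot element 3/5.
After the second pivot the z-row RHS is 21 − (-9/5)·5 = 30.

30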